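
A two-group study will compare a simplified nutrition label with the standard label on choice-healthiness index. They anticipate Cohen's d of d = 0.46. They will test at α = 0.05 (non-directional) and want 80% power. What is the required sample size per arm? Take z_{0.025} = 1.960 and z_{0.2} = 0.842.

For two independent groups with equal n: n = 2·((z_{α/2} + z_β) / d)².
z_{α/2} + z_β = 1.960 + 0.842 = 2.802.
n = 2 × (2.802 / 0.46)² = 2 × 6.091² = 2 × 37.10 = 74.2.
Round up to the next whole participant.

n = 75 per group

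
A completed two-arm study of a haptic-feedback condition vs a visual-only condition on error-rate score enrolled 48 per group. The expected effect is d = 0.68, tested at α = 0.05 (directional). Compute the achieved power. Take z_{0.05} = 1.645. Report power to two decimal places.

power ≈ 0.95

For two equal groups, power = Φ(d·√(n/2) − z_{α}).
d·√(n/2) = 0.68 × √(48/2) = 0.68 × 4.899 = 3.331.
z_β = 3.331 − 1.645 = 1.686.
Power = Φ(1.686) = 0.954.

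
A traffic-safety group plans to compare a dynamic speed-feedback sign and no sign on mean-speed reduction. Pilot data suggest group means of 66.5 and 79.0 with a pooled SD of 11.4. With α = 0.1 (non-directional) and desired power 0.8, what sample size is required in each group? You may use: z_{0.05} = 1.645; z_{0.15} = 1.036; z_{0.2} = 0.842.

n = 11 per group

Cohen's d = |M₁ − M₂| / SD_pooled = |66.5 − 79.0| / 11.4 = 12.5 / 11.4 = 1.096.
For two independent groups with equal n: n = 2·((z_{α/2} + z_β) / d)².
z_{α/2} + z_β = 1.645 + 0.842 = 2.487.
n = 2 × (2.487 / 1.096)² = 2 × 2.269² = 2 × 5.15 = 10.3.
Round up to the next whole participant.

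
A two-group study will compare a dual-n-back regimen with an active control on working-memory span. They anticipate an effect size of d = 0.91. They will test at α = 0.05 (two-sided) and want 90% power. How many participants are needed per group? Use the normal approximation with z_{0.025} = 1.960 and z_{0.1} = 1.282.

n = 26 per group

For two independent groups with equal n: n = 2·((z_{α/2} + z_β) / d)².
z_{α/2} + z_β = 1.960 + 1.282 = 3.242.
n = 2 × (3.242 / 0.91)² = 2 × 3.563² = 2 × 12.69 = 25.4.
Round up to the next whole participant.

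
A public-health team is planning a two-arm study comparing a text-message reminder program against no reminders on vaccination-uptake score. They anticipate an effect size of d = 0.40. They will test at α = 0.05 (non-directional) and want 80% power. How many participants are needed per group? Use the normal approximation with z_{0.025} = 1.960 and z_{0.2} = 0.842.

For two independent groups with equal n: n = 2·((z_{α/2} + z_β) / d)².
z_{α/2} + z_β = 1.960 + 0.842 = 2.802.
n = 2 × (2.802 / 0.40)² = 2 × 7.005² = 2 × 49.07 = 98.1.
Round up to the next whole participant.

n = 99 per group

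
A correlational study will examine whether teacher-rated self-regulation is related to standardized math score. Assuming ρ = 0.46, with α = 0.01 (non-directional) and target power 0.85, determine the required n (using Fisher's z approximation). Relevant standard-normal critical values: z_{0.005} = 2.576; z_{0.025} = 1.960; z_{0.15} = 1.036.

n = 56

Fisher's z: C = ½·ln((1+r)/(1−r)) = ½·ln(2.7037) = 0.4973.
n = ((z_{α/2} + z_β)/C)² + 3.
(2.576 + 1.036) / 0.4973 = 3.612 / 0.4973 = 7.263.
n = 7.263² + 3 = 52.75 + 3 = 55.8.
Round up.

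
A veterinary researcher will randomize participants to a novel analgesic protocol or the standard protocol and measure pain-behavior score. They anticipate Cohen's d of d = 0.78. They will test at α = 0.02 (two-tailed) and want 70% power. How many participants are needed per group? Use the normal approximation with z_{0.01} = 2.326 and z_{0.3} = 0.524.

n = 27 per group

For two independent groups with equal n: n = 2·((z_{α/2} + z_β) / d)².
z_{α/2} + z_β = 2.326 + 0.524 = 2.850.
n = 2 × (2.850 / 0.78)² = 2 × 3.654² = 2 × 13.35 = 26.7.
Round up to the next whole participant.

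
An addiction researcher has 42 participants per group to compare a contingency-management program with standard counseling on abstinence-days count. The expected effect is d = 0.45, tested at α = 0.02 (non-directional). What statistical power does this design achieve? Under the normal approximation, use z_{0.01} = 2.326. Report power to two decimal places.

For two equal groups, power = Φ(d·√(n/2) − z_{α/2}).
d·√(n/2) = 0.45 × √(42/2) = 0.45 × 4.583 = 2.062.
z_β = 2.062 − 2.326 = -0.264.
Power = Φ(-0.264) = 0.396.

power ≈ 0.40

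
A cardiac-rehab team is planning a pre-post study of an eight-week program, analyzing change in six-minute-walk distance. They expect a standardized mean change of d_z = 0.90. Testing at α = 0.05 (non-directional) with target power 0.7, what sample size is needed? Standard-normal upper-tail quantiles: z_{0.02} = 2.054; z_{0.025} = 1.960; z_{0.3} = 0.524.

n = 8 pairs

For a paired (one-sample on differences) test: n = ((z_{α/2} + z_β) / d)².
z_{α/2} + z_β = 1.960 + 0.524 = 2.484.
n = (2.484 / 0.90)² = 2.760² = 7.62.
Round up.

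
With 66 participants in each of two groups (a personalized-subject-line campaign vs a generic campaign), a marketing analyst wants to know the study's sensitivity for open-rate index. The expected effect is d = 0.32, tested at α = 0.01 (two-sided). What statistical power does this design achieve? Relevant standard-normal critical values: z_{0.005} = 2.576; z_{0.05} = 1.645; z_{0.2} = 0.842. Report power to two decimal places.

power ≈ 0.23

For two equal groups, power = Φ(d·√(n/2) − z_{α/2}).
d·√(n/2) = 0.32 × √(66/2) = 0.32 × 5.745 = 1.838.
z_β = 1.838 − 2.576 = -0.738.
Power = Φ(-0.738) = 0.230.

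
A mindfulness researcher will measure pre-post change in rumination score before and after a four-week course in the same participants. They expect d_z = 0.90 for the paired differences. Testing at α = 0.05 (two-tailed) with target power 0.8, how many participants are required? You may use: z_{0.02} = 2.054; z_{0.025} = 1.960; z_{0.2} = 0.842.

n = 10 pairs

For a paired (one-sample on differences) test: n = ((z_{α/2} + z_β) / d)².
z_{α/2} + z_β = 1.960 + 0.842 = 2.802.
n = (2.802 / 0.90)² = 3.113² = 9.69.
Round up.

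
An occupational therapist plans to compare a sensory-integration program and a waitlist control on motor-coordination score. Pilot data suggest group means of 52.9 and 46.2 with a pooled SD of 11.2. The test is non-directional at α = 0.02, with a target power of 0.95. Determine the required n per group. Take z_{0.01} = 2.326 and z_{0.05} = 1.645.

n = 89 per group

Cohen's d = |M₁ − M₂| / SD_pooled = |52.9 − 46.2| / 11.2 = 6.7 / 11.2 = 0.598.
For two independent groups with equal n: n = 2·((z_{α/2} + z_β) / d)².
z_{α/2} + z_β = 2.326 + 1.645 = 3.971.
n = 2 × (3.971 / 0.598)² = 2 × 6.640² = 2 × 44.10 = 88.2.
Round up to the next whole participant.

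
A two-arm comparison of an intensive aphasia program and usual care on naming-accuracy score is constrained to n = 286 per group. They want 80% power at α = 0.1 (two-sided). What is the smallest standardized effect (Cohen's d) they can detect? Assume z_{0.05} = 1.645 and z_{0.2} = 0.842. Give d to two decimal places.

d_min ≈ 0.21

For two independent groups of n = 286 each: d_min = (z_{α/2} + z_β)·√(2/n).
z-sum = 1.645 + 0.842 = 2.487.
d_min = 2.487 × √(2/286) = 2.487 × 0.0836 = 0.208.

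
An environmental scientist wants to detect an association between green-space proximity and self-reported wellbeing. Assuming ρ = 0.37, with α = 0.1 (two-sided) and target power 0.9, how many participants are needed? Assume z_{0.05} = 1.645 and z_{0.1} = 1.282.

n = 60

Fisher's z: C = ½·ln((1+r)/(1−r)) = ½·ln(2.1746) = 0.3884.
n = ((z_{α/2} + z_β)/C)² + 3.
(1.645 + 1.282) / 0.3884 = 2.927 / 0.3884 = 7.536.
n = 7.536² + 3 = 56.79 + 3 = 59.8.
Round up.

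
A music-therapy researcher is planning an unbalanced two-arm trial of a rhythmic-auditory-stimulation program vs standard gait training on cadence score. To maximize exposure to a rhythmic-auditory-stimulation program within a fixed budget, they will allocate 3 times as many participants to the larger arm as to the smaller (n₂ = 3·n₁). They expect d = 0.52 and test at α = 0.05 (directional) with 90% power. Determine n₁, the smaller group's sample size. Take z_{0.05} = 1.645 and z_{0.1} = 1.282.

n₁ = 43

With allocation ratio k = n₂/n₁ = 3, Var(x̄₁−x̄₂) = σ²(1/n₁ + 1/(k·n₁)) = σ²·(k+1)/(k·n₁).
So n₁ = (1 + 1/k)·((z_{α} + z_β)/d)² = 1.333 × (2.927/0.52)².
n₁ = 1.333 × 31.68 = 42.2.
Round up: n₁ = 43, giving n₂ = 3 × 43 = 129.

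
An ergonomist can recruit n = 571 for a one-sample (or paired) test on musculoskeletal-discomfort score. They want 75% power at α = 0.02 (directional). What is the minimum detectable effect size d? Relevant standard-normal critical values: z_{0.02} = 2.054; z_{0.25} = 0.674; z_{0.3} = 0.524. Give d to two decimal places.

d_min ≈ 0.11

For a single sample (or paired design) of n = 571: d_min = (z_{α} + z_β)/√n.
z-sum = 2.054 + 0.674 = 2.728.
d_min = 2.728 / √571 = 2.728 / 23.896 = 0.114.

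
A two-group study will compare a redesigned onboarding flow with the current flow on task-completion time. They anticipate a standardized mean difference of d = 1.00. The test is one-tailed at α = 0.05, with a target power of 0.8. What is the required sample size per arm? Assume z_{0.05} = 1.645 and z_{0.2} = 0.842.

n = 13 per group

For two independent groups with equal n: n = 2·((z_{α} + z_β) / d)².
z_{α} + z_β = 1.645 + 0.842 = 2.487.
n = 2 × (2.487 / 1.00)² = 2 × 2.487² = 2 × 6.19 = 12.4.
Round up to the next whole participant.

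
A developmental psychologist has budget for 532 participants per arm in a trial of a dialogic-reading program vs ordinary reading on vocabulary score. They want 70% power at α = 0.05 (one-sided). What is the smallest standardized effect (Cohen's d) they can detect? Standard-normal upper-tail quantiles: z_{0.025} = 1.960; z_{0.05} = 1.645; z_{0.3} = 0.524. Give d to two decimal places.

d_min ≈ 0.13

For two independent groups of n = 532 each: d_min = (z_{α} + z_β)·√(2/n).
z-sum = 1.645 + 0.524 = 2.169.
d_min = 2.169 × √(2/532) = 2.169 × 0.0613 = 0.133.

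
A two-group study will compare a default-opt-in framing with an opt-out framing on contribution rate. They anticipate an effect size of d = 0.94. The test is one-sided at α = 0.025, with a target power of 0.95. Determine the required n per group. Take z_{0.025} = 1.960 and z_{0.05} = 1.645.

For two independent groups with equal n: n = 2·((z_{α} + z_β) / d)².
z_{α} + z_β = 1.960 + 1.645 = 3.605.
n = 2 × (3.605 / 0.94)² = 2 × 3.835² = 2 × 14.71 = 29.4.
Round up to the next whole participant.

n = 30 per group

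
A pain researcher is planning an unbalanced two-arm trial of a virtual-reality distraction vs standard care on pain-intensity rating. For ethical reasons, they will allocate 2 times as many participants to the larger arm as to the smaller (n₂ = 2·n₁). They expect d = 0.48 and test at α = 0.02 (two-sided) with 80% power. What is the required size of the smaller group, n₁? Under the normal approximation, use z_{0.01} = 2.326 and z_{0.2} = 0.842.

n₁ = 66

With allocation ratio k = n₂/n₁ = 2, Var(x̄₁−x̄₂) = σ²(1/n₁ + 1/(k·n₁)) = σ²·(k+1)/(k·n₁).
So n₁ = (1 + 1/k)·((z_{α/2} + z_β)/d)² = 1.500 × (3.168/0.48)².
n₁ = 1.500 × 43.56 = 65.3.
Round up: n₁ = 66, giving n₂ = 2 × 66 = 132.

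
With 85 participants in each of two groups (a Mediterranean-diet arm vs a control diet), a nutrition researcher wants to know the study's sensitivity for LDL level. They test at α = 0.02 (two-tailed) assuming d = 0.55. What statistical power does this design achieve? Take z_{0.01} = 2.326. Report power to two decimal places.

power ≈ 0.90

For two equal groups, power = Φ(d·√(n/2) − z_{α/2}).
d·√(n/2) = 0.55 × √(85/2) = 0.55 × 6.519 = 3.586.
z_β = 3.586 − 2.326 = 1.260.
Power = Φ(1.260) = 0.896.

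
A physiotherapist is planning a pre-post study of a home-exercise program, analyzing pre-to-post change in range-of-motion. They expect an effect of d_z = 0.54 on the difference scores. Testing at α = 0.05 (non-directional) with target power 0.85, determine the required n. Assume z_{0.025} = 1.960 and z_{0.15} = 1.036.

For a paired (one-sample on differences) test: n = ((z_{α/2} + z_β) / d)².
z_{α/2} + z_β = 1.960 + 1.036 = 2.996.
n = (2.996 / 0.54)² = 5.548² = 30.78.
Round up.

n = 31 pairs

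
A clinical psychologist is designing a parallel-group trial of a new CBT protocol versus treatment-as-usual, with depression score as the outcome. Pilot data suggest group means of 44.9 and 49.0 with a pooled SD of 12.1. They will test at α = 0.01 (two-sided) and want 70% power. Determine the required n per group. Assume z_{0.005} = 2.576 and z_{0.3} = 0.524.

Cohen's d = |M₁ − M₂| / SD_pooled = |44.9 − 49.0| / 12.1 = 4.1 / 12.1 = 0.339.
For two independent groups with equal n: n = 2·((z_{α/2} + z_β) / d)².
z_{α/2} + z_β = 2.576 + 0.524 = 3.100.
n = 2 × (3.100 / 0.339)² = 2 × 9.145² = 2 × 83.62 = 167.2.
Round up to the next whole participant.

n = 168 per group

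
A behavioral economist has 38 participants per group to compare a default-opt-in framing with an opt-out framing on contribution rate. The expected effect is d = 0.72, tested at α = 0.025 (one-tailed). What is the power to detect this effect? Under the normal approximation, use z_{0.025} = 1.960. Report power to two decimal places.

power ≈ 0.88

For two equal groups, power = Φ(d·√(n/2) − z_{α}).
d·√(n/2) = 0.72 × √(38/2) = 0.72 × 4.359 = 3.138.
z_β = 3.138 − 1.960 = 1.178.
Power = Φ(1.178) = 0.881.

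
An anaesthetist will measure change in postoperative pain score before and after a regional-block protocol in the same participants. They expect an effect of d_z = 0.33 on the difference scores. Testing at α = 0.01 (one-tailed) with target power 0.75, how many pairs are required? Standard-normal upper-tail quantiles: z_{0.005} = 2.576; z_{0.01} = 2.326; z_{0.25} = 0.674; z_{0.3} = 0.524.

For a paired (one-sample on differences) test: n = ((z_{α} + z_β) / d)².
z_{α} + z_β = 2.326 + 0.674 = 3.000.
n = (3.000 / 0.33)² = 9.091² = 82.64.
Round up.

n = 83 pairs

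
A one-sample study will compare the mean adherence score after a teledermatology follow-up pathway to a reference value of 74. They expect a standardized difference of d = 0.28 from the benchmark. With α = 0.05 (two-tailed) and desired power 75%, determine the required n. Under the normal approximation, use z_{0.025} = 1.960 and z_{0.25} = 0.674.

For a one-sample test: n = ((z_{α/2} + z_β) / d)².
z_{α/2} + z_β = 1.960 + 0.674 = 2.634.
n = (2.634 / 0.28)² = 9.407² = 88.49.
Round up.

n = 89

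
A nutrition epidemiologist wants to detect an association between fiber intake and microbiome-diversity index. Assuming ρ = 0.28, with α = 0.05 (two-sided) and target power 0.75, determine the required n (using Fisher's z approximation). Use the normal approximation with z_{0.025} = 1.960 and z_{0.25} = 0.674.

n = 87

Fisher's z: C = ½·ln((1+r)/(1−r)) = ½·ln(1.7778) = 0.2877.
n = ((z_{α/2} + z_β)/C)² + 3.
(1.960 + 0.674) / 0.2877 = 2.634 / 0.2877 = 9.155.
n = 9.155² + 3 = 83.82 + 3 = 86.8.
Round up.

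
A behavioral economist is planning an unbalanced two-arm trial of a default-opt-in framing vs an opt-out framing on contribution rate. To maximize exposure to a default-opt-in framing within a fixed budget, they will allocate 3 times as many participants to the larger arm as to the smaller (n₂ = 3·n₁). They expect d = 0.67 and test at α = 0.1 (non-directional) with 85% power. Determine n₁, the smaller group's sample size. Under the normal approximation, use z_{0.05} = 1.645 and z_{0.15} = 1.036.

n₁ = 22

With allocation ratio k = n₂/n₁ = 3, Var(x̄₁−x̄₂) = σ²(1/n₁ + 1/(k·n₁)) = σ²·(k+1)/(k·n₁).
So n₁ = (1 + 1/k)·((z_{α/2} + z_β)/d)² = 1.333 × (2.681/0.67)².
n₁ = 1.333 × 16.01 = 21.3.
Round up: n₁ = 22, giving n₂ = 3 × 22 = 66.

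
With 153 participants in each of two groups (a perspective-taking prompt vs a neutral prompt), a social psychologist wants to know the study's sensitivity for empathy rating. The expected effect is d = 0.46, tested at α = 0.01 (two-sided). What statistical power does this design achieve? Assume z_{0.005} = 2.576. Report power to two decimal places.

For two equal groups, power = Φ(d·√(n/2) − z_{α/2}).
d·√(n/2) = 0.46 × √(153/2) = 0.46 × 8.746 = 4.023.
z_β = 4.023 − 2.576 = 1.447.
Power = Φ(1.447) = 0.926.

power ≈ 0.93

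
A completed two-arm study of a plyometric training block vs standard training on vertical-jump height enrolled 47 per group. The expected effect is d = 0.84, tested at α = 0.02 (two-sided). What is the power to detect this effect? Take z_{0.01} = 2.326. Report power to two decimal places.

For two equal groups, power = Φ(d·√(n/2) − z_{α/2}).
d·√(n/2) = 0.84 × √(47/2) = 0.84 × 4.848 = 4.072.
z_β = 4.072 − 2.326 = 1.746.
Power = Φ(1.746) = 0.960.

power ≈ 0.96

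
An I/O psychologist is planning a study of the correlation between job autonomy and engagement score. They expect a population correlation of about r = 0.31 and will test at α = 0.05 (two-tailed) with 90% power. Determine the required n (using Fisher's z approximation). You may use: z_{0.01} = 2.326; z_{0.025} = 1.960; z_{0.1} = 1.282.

Fisher's z: C = ½·ln((1+r)/(1−r)) = ½·ln(1.8986) = 0.3205.
n = ((z_{α/2} + z_β)/C)² + 3.
(1.960 + 1.282) / 0.3205 = 3.242 / 0.3205 = 10.115.
n = 10.115² + 3 = 102.32 + 3 = 105.3.
Round up.

n = 106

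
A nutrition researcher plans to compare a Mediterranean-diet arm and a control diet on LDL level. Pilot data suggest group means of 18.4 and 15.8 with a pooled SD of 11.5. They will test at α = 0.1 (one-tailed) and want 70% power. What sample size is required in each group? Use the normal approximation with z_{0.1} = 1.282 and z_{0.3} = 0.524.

Cohen's d = |M₁ − M₂| / SD_pooled = |18.4 − 15.8| / 11.5 = 2.6 / 11.5 = 0.226.
For two independent groups with equal n: n = 2·((z_{α} + z_β) / d)².
z_{α} + z_β = 1.282 + 0.524 = 1.806.
n = 2 × (1.806 / 0.226)² = 2 × 7.991² = 2 × 63.86 = 127.7.
Round up to the next whole participant.

n = 128 per group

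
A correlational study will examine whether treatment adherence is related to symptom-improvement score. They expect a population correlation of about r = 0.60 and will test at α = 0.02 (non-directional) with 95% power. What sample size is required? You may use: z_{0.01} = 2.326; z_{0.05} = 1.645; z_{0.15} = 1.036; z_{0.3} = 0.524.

Fisher's z: C = ½·ln((1+r)/(1−r)) = ½·ln(4.0000) = 0.6931.
n = ((z_{α/2} + z_β)/C)² + 3.
(2.326 + 1.645) / 0.6931 = 3.971 / 0.6931 = 5.729.
n = 5.729² + 3 = 32.83 + 3 = 35.8.
Round up.

n = 36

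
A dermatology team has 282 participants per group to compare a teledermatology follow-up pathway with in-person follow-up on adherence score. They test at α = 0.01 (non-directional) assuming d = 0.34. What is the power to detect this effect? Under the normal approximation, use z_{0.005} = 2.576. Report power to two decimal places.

For two equal groups, power = Φ(d·√(n/2) − z_{α/2}).
d·√(n/2) = 0.34 × √(282/2) = 0.34 × 11.874 = 4.037.
z_β = 4.037 − 2.576 = 1.461.
Power = Φ(1.461) = 0.928.

power ≈ 0.93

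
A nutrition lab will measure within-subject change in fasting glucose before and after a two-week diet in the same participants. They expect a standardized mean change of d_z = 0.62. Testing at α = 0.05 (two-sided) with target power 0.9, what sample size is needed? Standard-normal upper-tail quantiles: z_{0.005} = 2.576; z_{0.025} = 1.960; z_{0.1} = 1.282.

n = 28 pairs

For a paired (one-sample on differences) test: n = ((z_{α/2} + z_β) / d)².
z_{α/2} + z_β = 1.960 + 1.282 = 3.242.
n = (3.242 / 0.62)² = 5.229² = 27.34.
Round up.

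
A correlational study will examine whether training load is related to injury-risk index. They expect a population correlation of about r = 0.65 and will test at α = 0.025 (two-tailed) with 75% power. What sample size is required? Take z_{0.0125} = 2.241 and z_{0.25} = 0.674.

Fisher's z: C = ½·ln((1+r)/(1−r)) = ½·ln(4.7143) = 0.7753.
n = ((z_{α/2} + z_β)/C)² + 3.
(2.241 + 0.674) / 0.7753 = 2.915 / 0.7753 = 3.760.
n = 3.760² + 3 = 14.14 + 3 = 17.1.
Round up.

n = 18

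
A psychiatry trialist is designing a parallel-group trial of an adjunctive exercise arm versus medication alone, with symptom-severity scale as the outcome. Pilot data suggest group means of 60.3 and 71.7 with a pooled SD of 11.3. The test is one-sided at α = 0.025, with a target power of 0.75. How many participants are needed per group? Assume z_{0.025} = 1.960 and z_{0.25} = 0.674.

Cohen's d = |M₁ − M₂| / SD_pooled = |60.3 − 71.7| / 11.3 = 11.4 / 11.3 = 1.009.
For two independent groups with equal n: n = 2·((z_{α} + z_β) / d)².
z_{α} + z_β = 1.960 + 0.674 = 2.634.
n = 2 × (2.634 / 1.009)² = 2 × 2.611² = 2 × 6.81 = 13.6.
Round up to the next whole participant.

n = 14 per group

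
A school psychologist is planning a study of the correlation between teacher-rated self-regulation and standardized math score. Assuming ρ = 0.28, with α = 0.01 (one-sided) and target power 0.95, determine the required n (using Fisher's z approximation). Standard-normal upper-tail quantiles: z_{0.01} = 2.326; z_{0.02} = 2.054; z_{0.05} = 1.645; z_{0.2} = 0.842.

Fisher's z: C = ½·ln((1+r)/(1−r)) = ½·ln(1.7778) = 0.2877.
n = ((z_{α} + z_β)/C)² + 3.
(2.326 + 1.645) / 0.2877 = 3.971 / 0.2877 = 13.803.
n = 13.803² + 3 = 190.51 + 3 = 193.5.
Round up.

n = 194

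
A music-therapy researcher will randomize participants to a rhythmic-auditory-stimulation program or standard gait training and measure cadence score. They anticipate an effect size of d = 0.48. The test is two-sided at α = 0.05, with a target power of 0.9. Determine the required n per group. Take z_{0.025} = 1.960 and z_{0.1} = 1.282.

For two independent groups with equal n: n = 2·((z_{α/2} + z_β) / d)².
z_{α/2} + z_β = 1.960 + 1.282 = 3.242.
n = 2 × (3.242 / 0.48)² = 2 × 6.754² = 2 × 45.62 = 91.2.
Round up to the next whole participant.

n = 92 per group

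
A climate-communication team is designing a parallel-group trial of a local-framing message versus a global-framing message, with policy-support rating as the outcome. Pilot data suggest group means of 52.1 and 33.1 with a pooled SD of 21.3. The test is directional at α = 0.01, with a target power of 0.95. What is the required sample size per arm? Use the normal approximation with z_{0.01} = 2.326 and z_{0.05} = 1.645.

Cohen's d = |M₁ − M₂| / SD_pooled = |52.1 − 33.1| / 21.3 = 19.0 / 21.3 = 0.892.
For two independent groups with equal n: n = 2·((z_{α} + z_β) / d)².
z_{α} + z_β = 2.326 + 1.645 = 3.971.
n = 2 × (3.971 / 0.892)² = 2 × 4.452² = 2 × 19.82 = 39.6.
Round up to the next whole participant.

n = 40 per group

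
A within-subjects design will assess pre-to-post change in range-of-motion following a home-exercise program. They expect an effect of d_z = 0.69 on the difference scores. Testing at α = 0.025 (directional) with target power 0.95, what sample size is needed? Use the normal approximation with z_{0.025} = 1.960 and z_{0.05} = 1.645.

For a paired (one-sample on differences) test: n = ((z_{α} + z_β) / d)².
z_{α} + z_β = 1.960 + 1.645 = 3.605.
n = (3.605 / 0.69)² = 5.225² = 27.30.
Round up.

n = 28 pairs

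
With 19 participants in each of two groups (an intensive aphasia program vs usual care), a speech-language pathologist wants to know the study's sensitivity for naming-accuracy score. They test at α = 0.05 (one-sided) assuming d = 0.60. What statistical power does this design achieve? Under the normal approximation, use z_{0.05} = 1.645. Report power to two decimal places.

power ≈ 0.58

For two equal groups, power = Φ(d·√(n/2) − z_{α}).
d·√(n/2) = 0.60 × √(19/2) = 0.60 × 3.082 = 1.849.
z_β = 1.849 − 1.645 = 0.204.
Power = Φ(0.204) = 0.581.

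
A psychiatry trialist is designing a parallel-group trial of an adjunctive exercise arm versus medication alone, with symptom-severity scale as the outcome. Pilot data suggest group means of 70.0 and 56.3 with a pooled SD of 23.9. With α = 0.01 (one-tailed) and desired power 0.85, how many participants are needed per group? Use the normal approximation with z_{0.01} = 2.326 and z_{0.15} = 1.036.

n = 69 per group

Cohen's d = |M₁ − M₂| / SD_pooled = |70.0 − 56.3| / 23.9 = 13.7 / 23.9 = 0.573.
For two independent groups with equal n: n = 2·((z_{α} + z_β) / d)².
z_{α} + z_β = 2.326 + 1.036 = 3.362.
n = 2 × (3.362 / 0.573)² = 2 × 5.867² = 2 × 34.43 = 68.9.
Round up to the next whole participant.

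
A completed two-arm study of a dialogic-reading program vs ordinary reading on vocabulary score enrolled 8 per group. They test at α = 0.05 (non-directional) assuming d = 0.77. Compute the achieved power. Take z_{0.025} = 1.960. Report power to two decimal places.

power ≈ 0.34

For two equal groups, power = Φ(d·√(n/2) − z_{α/2}).
d·√(n/2) = 0.77 × √(8/2) = 0.77 × 2.000 = 1.540.
z_β = 1.540 − 1.960 = -0.420.
Power = Φ(-0.420) = 0.337.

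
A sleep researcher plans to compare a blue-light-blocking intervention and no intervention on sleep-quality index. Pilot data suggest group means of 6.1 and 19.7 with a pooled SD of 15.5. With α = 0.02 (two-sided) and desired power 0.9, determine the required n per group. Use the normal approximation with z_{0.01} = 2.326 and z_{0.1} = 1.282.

n = 34 per group

Cohen's d = |M₁ − M₂| / SD_pooled = |6.1 − 19.7| / 15.5 = 13.6 / 15.5 = 0.877.
For two independent groups with equal n: n = 2·((z_{α/2} + z_β) / d)².
z_{α/2} + z_β = 2.326 + 1.282 = 3.608.
n = 2 × (3.608 / 0.877)² = 2 × 4.114² = 2 × 16.93 = 33.9.
Round up to the next whole participant.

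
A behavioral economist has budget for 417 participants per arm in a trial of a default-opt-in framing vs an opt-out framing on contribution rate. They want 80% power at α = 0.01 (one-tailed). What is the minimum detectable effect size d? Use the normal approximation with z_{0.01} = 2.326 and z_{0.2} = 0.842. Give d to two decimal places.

d_min ≈ 0.22

For two independent groups of n = 417 each: d_min = (z_{α} + z_β)·√(2/n).
z-sum = 2.326 + 0.842 = 3.168.
d_min = 3.168 × √(2/417) = 3.168 × 0.0693 = 0.219.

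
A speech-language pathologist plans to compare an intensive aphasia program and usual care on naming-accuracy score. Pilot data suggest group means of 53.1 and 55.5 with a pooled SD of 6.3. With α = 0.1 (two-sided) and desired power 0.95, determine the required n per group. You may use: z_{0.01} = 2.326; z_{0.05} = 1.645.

Cohen's d = |M₁ − M₂| / SD_pooled = |53.1 − 55.5| / 6.3 = 2.4 / 6.3 = 0.381.
For two independent groups with equal n: n = 2·((z_{α/2} + z_β) / d)².
z_{α/2} + z_β = 1.645 + 1.645 = 3.290.
n = 2 × (3.290 / 0.381)² = 2 × 8.635² = 2 × 74.57 = 149.1.
Round up to the next whole participant.

n = 150 per group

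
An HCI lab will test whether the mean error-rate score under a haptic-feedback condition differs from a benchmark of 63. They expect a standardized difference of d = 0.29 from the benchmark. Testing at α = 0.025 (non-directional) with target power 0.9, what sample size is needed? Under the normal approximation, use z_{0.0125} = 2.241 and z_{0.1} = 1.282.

For a one-sample test: n = ((z_{α/2} + z_β) / d)².
z_{α/2} + z_β = 2.241 + 1.282 = 3.523.
n = (3.523 / 0.29)² = 12.148² = 147.58.
Round up.

n = 148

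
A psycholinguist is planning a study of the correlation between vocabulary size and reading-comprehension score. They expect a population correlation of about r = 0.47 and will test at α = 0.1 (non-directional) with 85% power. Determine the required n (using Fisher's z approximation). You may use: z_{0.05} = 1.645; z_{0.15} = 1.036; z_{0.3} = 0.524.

n = 31

Fisher's z: C = ½·ln((1+r)/(1−r)) = ½·ln(2.7736) = 0.5101.
n = ((z_{α/2} + z_β)/C)² + 3.
(1.645 + 1.036) / 0.5101 = 2.681 / 0.5101 = 5.256.
n = 5.256² + 3 = 27.62 + 3 = 30.6.
Round up.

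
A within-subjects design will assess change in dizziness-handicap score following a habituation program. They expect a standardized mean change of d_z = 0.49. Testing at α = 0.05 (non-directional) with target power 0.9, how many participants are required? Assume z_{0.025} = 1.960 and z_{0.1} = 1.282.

n = 44 pairs

For a paired (one-sample on differences) test: n = ((z_{α/2} + z_β) / d)².
z_{α/2} + z_β = 1.960 + 1.282 = 3.242.
n = (3.242 / 0.49)² = 6.616² = 43.78.
Round up.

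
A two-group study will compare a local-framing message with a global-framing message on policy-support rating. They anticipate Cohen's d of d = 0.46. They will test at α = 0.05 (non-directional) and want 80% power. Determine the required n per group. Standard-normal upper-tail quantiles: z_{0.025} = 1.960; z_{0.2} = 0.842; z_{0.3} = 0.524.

For two independent groups with equal n: n = 2·((z_{α/2} + z_β) / d)².
z_{α/2} + z_β = 1.960 + 0.842 = 2.802.
n = 2 × (2.802 / 0.46)² = 2 × 6.091² = 2 × 37.10 = 74.2.
Round up to the next whole participant.

n = 75 per group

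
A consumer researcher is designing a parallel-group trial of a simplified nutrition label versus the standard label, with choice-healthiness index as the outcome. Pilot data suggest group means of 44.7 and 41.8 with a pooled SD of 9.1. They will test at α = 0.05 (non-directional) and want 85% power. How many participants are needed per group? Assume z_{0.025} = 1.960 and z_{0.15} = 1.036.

Cohen's d = |M₁ − M₂| / SD_pooled = |44.7 − 41.8| / 9.1 = 2.9 / 9.1 = 0.319.
For two independent groups with equal n: n = 2·((z_{α/2} + z_β) / d)².
z_{α/2} + z_β = 1.960 + 1.036 = 2.996.
n = 2 × (2.996 / 0.319)² = 2 × 9.392² = 2 × 88.21 = 176.4.
Round up to the next whole participant.

n = 177 per group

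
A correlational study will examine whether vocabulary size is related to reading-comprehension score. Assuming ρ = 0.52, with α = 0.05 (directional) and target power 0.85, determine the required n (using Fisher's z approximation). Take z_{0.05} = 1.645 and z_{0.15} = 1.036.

n = 25

Fisher's z: C = ½·ln((1+r)/(1−r)) = ½·ln(3.1667) = 0.5763.
n = ((z_{α} + z_β)/C)² + 3.
(1.645 + 1.036) / 0.5763 = 2.681 / 0.5763 = 4.652.
n = 4.652² + 3 = 21.64 + 3 = 24.6.
Round up.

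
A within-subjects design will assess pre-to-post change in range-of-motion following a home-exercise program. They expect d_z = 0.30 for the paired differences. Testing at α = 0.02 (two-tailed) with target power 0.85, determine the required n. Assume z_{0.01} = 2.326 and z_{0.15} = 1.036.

For a paired (one-sample on differences) test: n = ((z_{α/2} + z_β) / d)².
z_{α/2} + z_β = 2.326 + 1.036 = 3.362.
n = (3.362 / 0.30)² = 11.207² = 125.59.
Round up.

n = 126 pairs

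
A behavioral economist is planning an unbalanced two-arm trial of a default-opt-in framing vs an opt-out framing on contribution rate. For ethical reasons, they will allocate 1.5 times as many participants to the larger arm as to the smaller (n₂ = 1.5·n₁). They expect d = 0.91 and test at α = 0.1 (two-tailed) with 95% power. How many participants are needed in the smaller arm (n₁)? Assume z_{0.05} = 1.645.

n₁ = 22

With allocation ratio k = n₂/n₁ = 1.5, Var(x̄₁−x̄₂) = σ²(1/n₁ + 1/(k·n₁)) = σ²·(k+1)/(k·n₁).
So n₁ = (1 + 1/k)·((z_{α/2} + z_β)/d)² = 1.667 × (3.290/0.91)².
n₁ = 1.667 × 13.07 = 21.8.
Round up: n₁ = 22, giving n₂ = 1.5 × 22 = 33.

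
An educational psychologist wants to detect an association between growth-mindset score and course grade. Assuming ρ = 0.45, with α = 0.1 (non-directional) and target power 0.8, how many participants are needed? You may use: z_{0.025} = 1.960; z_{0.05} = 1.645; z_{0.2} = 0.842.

Fisher's z: C = ½·ln((1+r)/(1−r)) = ½·ln(2.6364) = 0.4847.
n = ((z_{α/2} + z_β)/C)² + 3.
(1.645 + 0.842) / 0.4847 = 2.487 / 0.4847 = 5.131.
n = 5.131² + 3 = 26.33 + 3 = 29.3.
Round up.

n = 30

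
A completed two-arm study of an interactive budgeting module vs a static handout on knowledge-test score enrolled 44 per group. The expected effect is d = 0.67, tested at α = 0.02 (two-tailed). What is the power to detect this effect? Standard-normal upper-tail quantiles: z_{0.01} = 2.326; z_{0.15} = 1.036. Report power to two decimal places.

power ≈ 0.79

For two equal groups, power = Φ(d·√(n/2) − z_{α/2}).
d·√(n/2) = 0.67 × √(44/2) = 0.67 × 4.690 = 3.143.
z_β = 3.143 − 2.326 = 0.817.
Power = Φ(0.817) = 0.793.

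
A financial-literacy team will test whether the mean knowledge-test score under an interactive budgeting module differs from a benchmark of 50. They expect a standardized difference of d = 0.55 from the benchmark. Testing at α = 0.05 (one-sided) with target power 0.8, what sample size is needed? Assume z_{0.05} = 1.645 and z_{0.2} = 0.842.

n = 21

For a one-sample test: n = ((z_{α} + z_β) / d)².
z_{α} + z_β = 1.645 + 0.842 = 2.487.
n = (2.487 / 0.55)² = 4.522² = 20.45.
Round up.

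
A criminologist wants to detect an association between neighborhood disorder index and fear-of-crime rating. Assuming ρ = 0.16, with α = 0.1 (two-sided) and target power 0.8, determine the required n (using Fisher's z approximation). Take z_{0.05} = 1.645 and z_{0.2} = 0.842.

Fisher's z: C = ½·ln((1+r)/(1−r)) = ½·ln(1.3810) = 0.1614.
n = ((z_{α/2} + z_β)/C)² + 3.
(1.645 + 0.842) / 0.1614 = 2.487 / 0.1614 = 15.409.
n = 15.409² + 3 = 237.43 + 3 = 240.4.
Round up.

n = 241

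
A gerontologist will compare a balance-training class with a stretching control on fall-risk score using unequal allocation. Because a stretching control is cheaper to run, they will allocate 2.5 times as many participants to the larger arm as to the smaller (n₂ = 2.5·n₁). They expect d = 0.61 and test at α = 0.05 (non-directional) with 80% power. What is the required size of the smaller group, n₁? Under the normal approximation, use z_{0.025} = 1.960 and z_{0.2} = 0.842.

With allocation ratio k = n₂/n₁ = 2.5, Var(x̄₁−x̄₂) = σ²(1/n₁ + 1/(k·n₁)) = σ²·(k+1)/(k·n₁).
So n₁ = (1 + 1/k)·((z_{α/2} + z_β)/d)² = 1.400 × (2.802/0.61)².
n₁ = 1.400 × 21.10 = 29.5.
Round up: n₁ = 30, giving n₂ = 2.5 × 30 = 75.

n₁ = 30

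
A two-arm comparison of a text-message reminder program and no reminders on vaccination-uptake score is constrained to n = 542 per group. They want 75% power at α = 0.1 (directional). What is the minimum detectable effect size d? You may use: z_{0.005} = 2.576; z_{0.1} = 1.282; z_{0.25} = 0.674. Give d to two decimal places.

d_min ≈ 0.12

For two independent groups of n = 542 each: d_min = (z_{α} + z_β)·√(2/n).
z-sum = 1.282 + 0.674 = 1.956.
d_min = 1.956 × √(2/542) = 1.956 × 0.0607 = 0.119.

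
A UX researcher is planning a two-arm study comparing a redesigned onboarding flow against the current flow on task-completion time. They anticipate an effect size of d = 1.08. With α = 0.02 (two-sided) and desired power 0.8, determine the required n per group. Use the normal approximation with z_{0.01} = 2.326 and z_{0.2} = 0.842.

n = 18 per group

For two independent groups with equal n: n = 2·((z_{α/2} + z_β) / d)².
z_{α/2} + z_β = 2.326 + 0.842 = 3.168.
n = 2 × (3.168 / 1.08)² = 2 × 2.933² = 2 × 8.60 = 17.2.
Round up to the next whole participant.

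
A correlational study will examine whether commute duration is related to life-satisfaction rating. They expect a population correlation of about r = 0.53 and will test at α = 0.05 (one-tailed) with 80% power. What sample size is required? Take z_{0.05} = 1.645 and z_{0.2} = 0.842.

Fisher's z: C = ½·ln((1+r)/(1−r)) = ½·ln(3.2553) = 0.5901.
n = ((z_{α} + z_β)/C)² + 3.
(1.645 + 0.842) / 0.5901 = 2.487 / 0.5901 = 4.215.
n = 4.215² + 3 = 17.76 + 3 = 20.8.
Round up.

n = 21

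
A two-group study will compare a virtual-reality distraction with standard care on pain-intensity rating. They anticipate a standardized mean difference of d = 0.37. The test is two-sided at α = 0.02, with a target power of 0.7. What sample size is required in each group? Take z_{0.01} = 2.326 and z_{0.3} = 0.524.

For two independent groups with equal n: n = 2·((z_{α/2} + z_β) / d)².
z_{α/2} + z_β = 2.326 + 0.524 = 2.850.
n = 2 × (2.850 / 0.37)² = 2 × 7.703² = 2 × 59.33 = 118.7.
Round up to the next whole participant.

n = 119 per group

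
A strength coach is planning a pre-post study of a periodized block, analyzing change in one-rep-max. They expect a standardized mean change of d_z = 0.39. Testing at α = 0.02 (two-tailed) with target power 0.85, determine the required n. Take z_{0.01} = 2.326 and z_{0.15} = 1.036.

For a paired (one-sample on differences) test: n = ((z_{α/2} + z_β) / d)².
z_{α/2} + z_β = 2.326 + 1.036 = 3.362.
n = (3.362 / 0.39)² = 8.621² = 74.31.
Round up.

n = 75 pairs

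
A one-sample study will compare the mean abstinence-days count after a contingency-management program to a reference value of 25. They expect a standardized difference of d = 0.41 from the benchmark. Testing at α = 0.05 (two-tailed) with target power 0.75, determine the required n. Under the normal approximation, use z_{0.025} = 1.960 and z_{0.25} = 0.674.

For a one-sample test: n = ((z_{α/2} + z_β) / d)².
z_{α/2} + z_β = 1.960 + 0.674 = 2.634.
n = (2.634 / 0.41)² = 6.424² = 41.27.
Round up.

n = 42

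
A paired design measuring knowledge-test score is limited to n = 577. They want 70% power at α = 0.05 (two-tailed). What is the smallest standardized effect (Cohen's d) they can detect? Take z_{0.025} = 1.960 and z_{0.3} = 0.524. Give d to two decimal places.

d_min ≈ 0.10

For a single sample (or paired design) of n = 577: d_min = (z_{α/2} + z_β)/√n.
z-sum = 1.960 + 0.524 = 2.484.
d_min = 2.484 / √577 = 2.484 / 24.021 = 0.103.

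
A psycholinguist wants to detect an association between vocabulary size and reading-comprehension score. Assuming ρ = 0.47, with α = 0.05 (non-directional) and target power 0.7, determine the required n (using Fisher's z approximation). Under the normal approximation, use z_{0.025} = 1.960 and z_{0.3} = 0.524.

Fisher's z: C = ½·ln((1+r)/(1−r)) = ½·ln(2.7736) = 0.5101.
n = ((z_{α/2} + z_β)/C)² + 3.
(1.960 + 0.524) / 0.5101 = 2.484 / 0.5101 = 4.870.
n = 4.870² + 3 = 23.71 + 3 = 26.7.
Round up.

n = 27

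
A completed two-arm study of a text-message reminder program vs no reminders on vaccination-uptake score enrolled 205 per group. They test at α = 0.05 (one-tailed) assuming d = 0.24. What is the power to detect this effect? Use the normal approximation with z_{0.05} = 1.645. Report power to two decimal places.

power ≈ 0.78

For two equal groups, power = Φ(d·√(n/2) − z_{α}).
d·√(n/2) = 0.24 × √(205/2) = 0.24 × 10.124 = 2.430.
z_β = 2.430 − 1.645 = 0.785.
Power = Φ(0.785) = 0.784.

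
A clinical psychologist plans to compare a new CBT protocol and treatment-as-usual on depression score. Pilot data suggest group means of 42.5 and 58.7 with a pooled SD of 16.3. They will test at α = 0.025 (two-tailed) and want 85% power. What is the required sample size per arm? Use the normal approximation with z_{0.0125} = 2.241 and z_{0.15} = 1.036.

Cohen's d = |M₁ − M₂| / SD_pooled = |42.5 − 58.7| / 16.3 = 16.2 / 16.3 = 0.994.
For two independent groups with equal n: n = 2·((z_{α/2} + z_β) / d)².
z_{α/2} + z_β = 2.241 + 1.036 = 3.277.
n = 2 × (3.277 / 0.994)² = 2 × 3.297² = 2 × 10.87 = 21.7.
Round up to the next whole participant.

n = 22 per group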